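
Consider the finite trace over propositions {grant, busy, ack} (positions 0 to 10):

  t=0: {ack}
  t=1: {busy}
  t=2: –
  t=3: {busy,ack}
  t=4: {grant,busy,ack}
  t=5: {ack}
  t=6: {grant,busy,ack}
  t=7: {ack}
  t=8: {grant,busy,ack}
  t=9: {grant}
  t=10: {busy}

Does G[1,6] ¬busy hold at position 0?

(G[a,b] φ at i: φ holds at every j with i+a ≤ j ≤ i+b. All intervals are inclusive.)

Check ¬busy at every j in [1,6]:
  j=1: false
  j=2: true
  j=3: false
  j=4: false
  j=5: true
  j=6: false
Fails at j=1 → formula fails.

Does not hold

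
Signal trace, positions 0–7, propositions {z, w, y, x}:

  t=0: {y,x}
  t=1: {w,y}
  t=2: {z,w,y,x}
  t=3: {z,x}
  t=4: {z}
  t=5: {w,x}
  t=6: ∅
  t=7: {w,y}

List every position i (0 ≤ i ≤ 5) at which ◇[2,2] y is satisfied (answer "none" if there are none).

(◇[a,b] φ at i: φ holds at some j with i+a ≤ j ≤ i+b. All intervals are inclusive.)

Evaluate at each i in [0,5]:
  i=0: ✓ (witness j=2)
  i=1: ✗ (none in [3,3])
  i=2: ✗ (none in [4,4])
  i=3: ✗ (none in [5,5])
  i=4: ✗ (none in [6,6])
  i=5: ✓ (witness j=7)

0, 5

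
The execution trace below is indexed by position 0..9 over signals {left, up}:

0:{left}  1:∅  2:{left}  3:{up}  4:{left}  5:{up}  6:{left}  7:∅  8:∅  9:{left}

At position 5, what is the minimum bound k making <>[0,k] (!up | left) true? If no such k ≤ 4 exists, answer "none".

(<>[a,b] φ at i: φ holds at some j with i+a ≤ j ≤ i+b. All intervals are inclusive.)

Scan j = 5,6,… for (!up | left):
  j=5: fails
  j=6: holds
First hit at j=6, so smallest k = 6-5 = 1.

1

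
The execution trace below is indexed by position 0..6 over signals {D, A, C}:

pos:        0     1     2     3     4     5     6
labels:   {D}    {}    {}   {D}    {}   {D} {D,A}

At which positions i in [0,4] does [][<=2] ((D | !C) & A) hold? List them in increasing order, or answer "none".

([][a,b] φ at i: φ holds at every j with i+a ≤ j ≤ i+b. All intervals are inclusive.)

Evaluate at each i in [0,4]:
  i=0: ✗ (fails at j=0)
  i=1: ✗ (fails at j=1)
  i=2: ✗ (fails at j=2)
  i=3: ✗ (fails at j=3)
  i=4: ✗ (fails at j=4)

none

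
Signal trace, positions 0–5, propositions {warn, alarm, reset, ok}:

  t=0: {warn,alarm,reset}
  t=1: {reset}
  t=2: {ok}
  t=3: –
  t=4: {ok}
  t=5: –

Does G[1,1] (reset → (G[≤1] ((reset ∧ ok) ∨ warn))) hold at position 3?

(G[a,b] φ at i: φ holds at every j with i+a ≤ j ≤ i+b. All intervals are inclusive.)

Check (reset → (G[≤1] ((reset ∧ ok) ∨ warn))) at every j in [4,4]:
  j=4: antecedent false → ✓
All positions satisfy it → formula holds.

True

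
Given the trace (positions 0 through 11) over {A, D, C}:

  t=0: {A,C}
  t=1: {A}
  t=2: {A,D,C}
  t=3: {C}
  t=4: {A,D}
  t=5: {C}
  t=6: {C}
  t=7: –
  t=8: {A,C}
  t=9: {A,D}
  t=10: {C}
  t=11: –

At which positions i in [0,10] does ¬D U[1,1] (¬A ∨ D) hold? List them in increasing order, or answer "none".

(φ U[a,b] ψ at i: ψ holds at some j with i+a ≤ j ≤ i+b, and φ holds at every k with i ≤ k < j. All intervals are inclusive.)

Evaluate at each i in [0,10]:
  i=0: ✗ (no rhs in [1,1])
  i=1: ✓ (rhs at j=2; lhs holds on [1,1])
  i=2: ✗ (lhs fails at k=2 before rhs at j=3)
  i=3: ✓ (rhs at j=4; lhs holds on [3,3])
  i=4: ✗ (lhs fails at k=4 before rhs at j=5)
  i=5: ✓ (rhs at j=6; lhs holds on [5,5])
  i=6: ✓ (rhs at j=7; lhs holds on [6,6])
  i=7: ✗ (no rhs in [8,8])
  i=8: ✓ (rhs at j=9; lhs holds on [8,8])
  i=9: ✗ (lhs fails at k=9 before rhs at j=10)
  i=10: ✓ (rhs at j=11; lhs holds on [10,10])

1, 3, 5, 6, 8, 10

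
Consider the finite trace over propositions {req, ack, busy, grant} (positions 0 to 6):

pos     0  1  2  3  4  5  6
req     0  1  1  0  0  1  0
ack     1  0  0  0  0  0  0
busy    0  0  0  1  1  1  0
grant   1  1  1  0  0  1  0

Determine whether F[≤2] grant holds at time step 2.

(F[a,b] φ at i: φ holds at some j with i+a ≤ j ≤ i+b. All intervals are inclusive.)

Holds

Check grant at each j in [2,4]:
  j=2: true
  j=3: false
  j=4: false
Found at j=2 → formula holds.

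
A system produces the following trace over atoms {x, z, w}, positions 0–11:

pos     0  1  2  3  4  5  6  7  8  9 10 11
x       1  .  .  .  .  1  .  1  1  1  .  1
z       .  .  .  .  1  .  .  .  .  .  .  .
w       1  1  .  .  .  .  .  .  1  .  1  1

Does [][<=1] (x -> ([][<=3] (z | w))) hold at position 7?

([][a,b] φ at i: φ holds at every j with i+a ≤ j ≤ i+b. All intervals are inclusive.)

Check (x -> ([][<=3] (z | w))) at every j in [7,8]:
  j=7: antecedent true; consequent fails at 7 → ✗
  j=8: antecedent true; consequent fails at 9 → ✗
Fails at j=7 → formula fails.

Does not hold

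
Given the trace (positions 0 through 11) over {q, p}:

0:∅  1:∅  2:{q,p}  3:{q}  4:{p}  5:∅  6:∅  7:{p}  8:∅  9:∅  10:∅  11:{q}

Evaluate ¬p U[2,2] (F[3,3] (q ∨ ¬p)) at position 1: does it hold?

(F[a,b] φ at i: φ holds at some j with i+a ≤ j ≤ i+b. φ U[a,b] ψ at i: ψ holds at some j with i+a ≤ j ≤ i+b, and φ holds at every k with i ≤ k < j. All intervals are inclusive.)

False

Need some j in [3,3] with F[3,3] (q ∨ ¬p), and ¬p at every k in [1,j-1].
  j=3: F[3,3] (q ∨ ¬p) holds, but ¬p fails at k=2 → not this j.
No j in the window works → until fails.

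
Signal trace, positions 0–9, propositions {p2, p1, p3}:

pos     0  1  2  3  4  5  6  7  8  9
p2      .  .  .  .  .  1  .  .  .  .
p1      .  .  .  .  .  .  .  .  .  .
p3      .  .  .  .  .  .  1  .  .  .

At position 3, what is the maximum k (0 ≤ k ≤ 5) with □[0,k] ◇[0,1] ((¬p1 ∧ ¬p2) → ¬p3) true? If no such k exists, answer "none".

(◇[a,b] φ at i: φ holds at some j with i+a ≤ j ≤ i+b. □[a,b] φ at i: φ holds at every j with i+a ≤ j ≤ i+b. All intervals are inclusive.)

5

◇[0,1] ((¬p1 ∧ ¬p2) → ¬p3) must hold from j=3 onward; find where it first fails.
  j=3: holds
  j=4: holds
  j=5: holds
  j=6: holds
  j=7: holds
  j=8: holds
Holds through j=8; largest k = 5.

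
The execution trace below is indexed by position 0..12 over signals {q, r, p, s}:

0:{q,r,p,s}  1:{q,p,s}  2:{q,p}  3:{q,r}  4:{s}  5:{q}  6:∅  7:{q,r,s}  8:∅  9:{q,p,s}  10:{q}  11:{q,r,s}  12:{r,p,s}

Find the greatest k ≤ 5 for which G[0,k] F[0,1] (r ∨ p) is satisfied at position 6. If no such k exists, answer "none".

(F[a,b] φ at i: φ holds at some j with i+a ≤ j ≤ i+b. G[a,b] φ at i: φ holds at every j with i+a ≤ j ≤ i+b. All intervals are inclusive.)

5

F[0,1] (r ∨ p) must hold from j=6 onward; find where it first fails.
  j=6: holds
  j=7: holds
  j=8: holds
  j=9: holds
  j=10: holds
  j=11: holds
Holds through j=11; largest k = 5.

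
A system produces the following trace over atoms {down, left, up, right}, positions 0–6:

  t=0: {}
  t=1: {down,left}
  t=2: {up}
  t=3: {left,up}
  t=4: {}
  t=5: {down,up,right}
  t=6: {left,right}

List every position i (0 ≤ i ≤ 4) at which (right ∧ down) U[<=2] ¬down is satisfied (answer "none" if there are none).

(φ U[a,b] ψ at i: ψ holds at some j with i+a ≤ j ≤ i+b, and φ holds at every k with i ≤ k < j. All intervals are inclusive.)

0, 2, 3, 4

Evaluate at each i in [0,4]:
  i=0: ✓ (rhs at j=0)
  i=1: ✗ (lhs fails at k=1 before rhs at j=2)
  i=2: ✓ (rhs at j=2)
  i=3: ✓ (rhs at j=3)
  i=4: ✓ (rhs at j=4)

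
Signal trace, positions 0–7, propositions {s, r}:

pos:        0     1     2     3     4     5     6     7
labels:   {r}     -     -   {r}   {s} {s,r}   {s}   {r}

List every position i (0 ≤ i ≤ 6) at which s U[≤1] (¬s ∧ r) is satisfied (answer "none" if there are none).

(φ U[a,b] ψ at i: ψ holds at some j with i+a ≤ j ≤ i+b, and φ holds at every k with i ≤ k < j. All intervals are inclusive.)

0, 3, 6

Evaluate at each i in [0,6]:
  i=0: ✓ (rhs at j=0)
  i=1: ✗ (no rhs in [1,2])
  i=2: ✗ (lhs fails at k=2 before rhs at j=3)
  i=3: ✓ (rhs at j=3)
  i=4: ✗ (no rhs in [4,5])
  i=5: ✗ (no rhs in [5,6])
  i=6: ✓ (rhs at j=7; lhs holds on [6,6])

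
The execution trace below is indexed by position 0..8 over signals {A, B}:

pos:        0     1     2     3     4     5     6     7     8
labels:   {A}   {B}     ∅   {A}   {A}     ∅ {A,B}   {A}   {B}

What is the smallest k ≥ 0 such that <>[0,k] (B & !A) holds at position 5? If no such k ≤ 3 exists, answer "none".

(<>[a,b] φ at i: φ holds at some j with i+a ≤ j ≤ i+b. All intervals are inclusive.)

Scan j = 5,6,… for (B & !A):
  j=5: fails
  j=6: fails
  j=7: fails
  j=8: holds
First hit at j=8, so smallest k = 8-5 = 3.

3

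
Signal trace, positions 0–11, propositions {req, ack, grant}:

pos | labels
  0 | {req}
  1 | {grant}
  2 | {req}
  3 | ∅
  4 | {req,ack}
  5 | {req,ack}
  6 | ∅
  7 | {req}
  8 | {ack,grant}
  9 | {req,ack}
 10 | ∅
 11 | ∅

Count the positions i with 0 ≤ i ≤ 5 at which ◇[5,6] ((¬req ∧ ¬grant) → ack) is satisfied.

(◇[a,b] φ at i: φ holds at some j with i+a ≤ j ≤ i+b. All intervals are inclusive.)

Evaluate at each i in [0,5]:
  i=0: ✓ (witness j=5)
  i=1: ✓ (witness j=7)
  i=2: ✓ (witness j=7)
  i=3: ✓ (witness j=8)
  i=4: ✓ (witness j=9)
  i=5: ✗ (none in [10,11])
Positions where it holds: {0, 1, 2, 3, 4} → 5.

5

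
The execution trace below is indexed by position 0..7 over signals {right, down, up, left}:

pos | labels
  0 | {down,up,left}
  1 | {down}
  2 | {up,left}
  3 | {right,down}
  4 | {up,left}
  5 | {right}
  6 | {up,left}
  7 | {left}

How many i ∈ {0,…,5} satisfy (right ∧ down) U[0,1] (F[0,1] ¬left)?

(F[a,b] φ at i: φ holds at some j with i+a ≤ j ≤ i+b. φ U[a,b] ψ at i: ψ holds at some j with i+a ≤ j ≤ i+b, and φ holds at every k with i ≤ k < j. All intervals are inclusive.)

6

Evaluate at each i in [0,5]:
  i=0: ✓ (rhs at j=0)
  i=1: ✓ (rhs at j=1)
  i=2: ✓ (rhs at j=2)
  i=3: ✓ (rhs at j=3)
  i=4: ✓ (rhs at j=4)
  i=5: ✓ (rhs at j=5)
Positions where it holds: {0, 1, 2, 3, 4, 5} → 6.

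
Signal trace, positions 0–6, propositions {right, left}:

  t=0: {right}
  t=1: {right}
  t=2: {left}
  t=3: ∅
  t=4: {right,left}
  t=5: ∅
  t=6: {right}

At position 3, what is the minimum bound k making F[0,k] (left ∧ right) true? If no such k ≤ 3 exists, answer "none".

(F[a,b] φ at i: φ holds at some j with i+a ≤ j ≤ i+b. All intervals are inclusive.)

1

Scan j = 3,4,… for (left ∧ right):
  j=3: fails
  j=4: holds
First hit at j=4, so smallest k = 4-3 = 1.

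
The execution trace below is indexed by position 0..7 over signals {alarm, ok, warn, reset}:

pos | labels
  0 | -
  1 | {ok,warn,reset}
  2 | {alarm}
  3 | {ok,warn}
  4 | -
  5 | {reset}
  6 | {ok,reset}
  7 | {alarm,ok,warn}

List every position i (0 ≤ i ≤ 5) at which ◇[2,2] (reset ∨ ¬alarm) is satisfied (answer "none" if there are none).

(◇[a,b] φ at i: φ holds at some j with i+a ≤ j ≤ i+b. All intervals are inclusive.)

1, 2, 3, 4

Evaluate at each i in [0,5]:
  i=0: ✗ (none in [2,2])
  i=1: ✓ (witness j=3)
  i=2: ✓ (witness j=4)
  i=3: ✓ (witness j=5)
  i=4: ✓ (witness j=6)
  i=5: ✗ (none in [7,7])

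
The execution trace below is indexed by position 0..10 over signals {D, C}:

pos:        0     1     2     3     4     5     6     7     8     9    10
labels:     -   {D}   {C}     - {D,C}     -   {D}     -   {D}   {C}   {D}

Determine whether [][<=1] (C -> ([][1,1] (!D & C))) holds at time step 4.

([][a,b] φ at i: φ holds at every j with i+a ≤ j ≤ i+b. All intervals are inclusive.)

Check (C -> ([][1,1] (!D & C))) at every j in [4,5]:
  j=4: antecedent true; consequent fails at 5 → ✗
  j=5: antecedent false → ✓
Fails at j=4 → formula fails.

False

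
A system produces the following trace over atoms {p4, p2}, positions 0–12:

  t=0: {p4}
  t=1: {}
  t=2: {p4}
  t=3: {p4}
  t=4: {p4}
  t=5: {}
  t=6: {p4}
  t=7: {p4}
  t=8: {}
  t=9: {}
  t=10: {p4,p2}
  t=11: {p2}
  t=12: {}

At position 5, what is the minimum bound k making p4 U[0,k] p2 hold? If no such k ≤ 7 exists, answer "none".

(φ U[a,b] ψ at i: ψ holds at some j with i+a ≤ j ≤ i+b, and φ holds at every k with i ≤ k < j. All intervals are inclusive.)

none

Need earliest j ≥ 5 with p2, and p4 at every k in [5,j-1].
  j=5: rhs fails.
  j=6: rhs fails.
  j=7: rhs fails.
  j=8: rhs fails.
  j=9: rhs fails.
  j=10: rhs holds but lhs fails at k=5.
  j=11: rhs holds but lhs fails at k=5.
  j=12: rhs fails.
No witness within the range → none.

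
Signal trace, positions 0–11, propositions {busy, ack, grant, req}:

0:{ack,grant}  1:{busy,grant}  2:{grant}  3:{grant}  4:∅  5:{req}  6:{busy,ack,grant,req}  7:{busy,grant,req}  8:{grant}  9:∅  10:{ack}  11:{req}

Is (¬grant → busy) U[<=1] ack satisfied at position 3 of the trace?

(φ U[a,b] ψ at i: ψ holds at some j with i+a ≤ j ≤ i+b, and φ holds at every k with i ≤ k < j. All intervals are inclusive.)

No

Need some j in [3,4] with ack, and (¬grant → busy) at every k in [3,j-1].
  j=3: ack false.
  j=4: ack false.
No j in the window works → until fails.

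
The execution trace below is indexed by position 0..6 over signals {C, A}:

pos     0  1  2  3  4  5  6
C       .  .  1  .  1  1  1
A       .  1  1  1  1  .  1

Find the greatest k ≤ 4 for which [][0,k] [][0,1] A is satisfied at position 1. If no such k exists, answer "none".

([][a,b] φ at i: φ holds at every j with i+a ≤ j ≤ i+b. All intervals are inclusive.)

2

[][0,1] A must hold from j=1 onward; find where it first fails.
  j=1: holds
  j=2: holds
  j=3: holds
  j=4: fails
Holds on [1,3], so largest k = 2.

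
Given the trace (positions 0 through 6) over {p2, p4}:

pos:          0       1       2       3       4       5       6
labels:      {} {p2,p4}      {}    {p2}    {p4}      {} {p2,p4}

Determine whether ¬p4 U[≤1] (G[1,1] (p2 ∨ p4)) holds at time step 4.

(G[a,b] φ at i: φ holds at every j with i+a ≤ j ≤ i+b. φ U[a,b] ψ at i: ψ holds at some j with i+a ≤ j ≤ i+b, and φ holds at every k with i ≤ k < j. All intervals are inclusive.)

No

Need some j in [4,5] with G[1,1] (p2 ∨ p4), and ¬p4 at every k in [4,j-1].
  j=4: G[1,1] (p2 ∨ p4) — fails at 5.
  j=5: G[1,1] (p2 ∨ p4) holds, but ¬p4 fails at k=4 → not this j.
No j in the window works → until fails.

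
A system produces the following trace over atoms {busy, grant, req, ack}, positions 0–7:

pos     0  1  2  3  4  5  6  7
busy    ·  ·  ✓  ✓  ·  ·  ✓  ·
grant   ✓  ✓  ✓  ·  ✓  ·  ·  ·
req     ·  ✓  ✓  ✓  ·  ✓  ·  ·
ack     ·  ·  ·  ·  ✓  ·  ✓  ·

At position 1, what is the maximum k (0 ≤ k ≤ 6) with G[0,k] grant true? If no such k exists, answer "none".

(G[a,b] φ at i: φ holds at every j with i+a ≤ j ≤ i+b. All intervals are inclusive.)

1

grant must hold from j=1 onward; find where it first fails.
  j=1: holds
  j=2: holds
  j=3: fails
Holds on [1,2], so largest k = 1.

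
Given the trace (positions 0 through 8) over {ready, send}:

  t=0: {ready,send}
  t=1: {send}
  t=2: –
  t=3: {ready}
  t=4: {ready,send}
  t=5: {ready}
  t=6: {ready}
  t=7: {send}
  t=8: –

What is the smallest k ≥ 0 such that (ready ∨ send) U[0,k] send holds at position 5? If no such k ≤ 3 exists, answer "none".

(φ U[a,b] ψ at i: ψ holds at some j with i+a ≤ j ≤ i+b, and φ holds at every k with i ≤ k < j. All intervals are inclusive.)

Need earliest j ≥ 5 with send, and (ready ∨ send) at every k in [5,j-1].
  j=5: rhs fails.
  j=6: rhs fails.
  j=7: rhs holds; lhs holds on [5,6]. k = 2.

2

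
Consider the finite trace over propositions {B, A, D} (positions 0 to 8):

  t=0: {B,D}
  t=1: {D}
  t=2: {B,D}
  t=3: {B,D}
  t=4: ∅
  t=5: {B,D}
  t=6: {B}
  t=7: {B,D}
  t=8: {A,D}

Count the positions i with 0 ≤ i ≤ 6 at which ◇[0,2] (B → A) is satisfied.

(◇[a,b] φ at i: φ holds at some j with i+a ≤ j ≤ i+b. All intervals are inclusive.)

Evaluate at each i in [0,6]:
  i=0: ✓ (witness j=1)
  i=1: ✓ (witness j=1)
  i=2: ✓ (witness j=4)
  i=3: ✓ (witness j=4)
  i=4: ✓ (witness j=4)
  i=5: ✗ (none in [5,7])
  i=6: ✓ (witness j=8)
Positions where it holds: {0, 1, 2, 3, 4, 6} → 6.

6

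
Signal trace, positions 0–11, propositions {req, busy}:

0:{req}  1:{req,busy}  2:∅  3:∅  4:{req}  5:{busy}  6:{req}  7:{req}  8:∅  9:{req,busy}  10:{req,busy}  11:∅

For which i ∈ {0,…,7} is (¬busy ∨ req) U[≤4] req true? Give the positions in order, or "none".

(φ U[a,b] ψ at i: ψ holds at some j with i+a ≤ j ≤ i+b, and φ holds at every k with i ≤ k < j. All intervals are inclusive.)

0, 1, 2, 3, 4, 6, 7

Evaluate at each i in [0,7]:
  i=0: ✓ (rhs at j=0)
  i=1: ✓ (rhs at j=1)
  i=2: ✓ (rhs at j=4; lhs holds on [2,3])
  i=3: ✓ (rhs at j=4; lhs holds on [3,3])
  i=4: ✓ (rhs at j=4)
  i=5: ✗ (lhs fails at k=5 before rhs at j=6)
  i=6: ✓ (rhs at j=6)
  i=7: ✓ (rhs at j=7)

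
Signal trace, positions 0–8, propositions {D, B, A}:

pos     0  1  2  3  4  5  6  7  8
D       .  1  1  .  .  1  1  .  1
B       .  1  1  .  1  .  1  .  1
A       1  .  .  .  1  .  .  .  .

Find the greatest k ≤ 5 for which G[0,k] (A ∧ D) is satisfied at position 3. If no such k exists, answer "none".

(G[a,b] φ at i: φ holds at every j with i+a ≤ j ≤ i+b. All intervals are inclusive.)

none

(A ∧ D) must hold from j=3 onward; find where it first fails.
  j=3: fails → no k works.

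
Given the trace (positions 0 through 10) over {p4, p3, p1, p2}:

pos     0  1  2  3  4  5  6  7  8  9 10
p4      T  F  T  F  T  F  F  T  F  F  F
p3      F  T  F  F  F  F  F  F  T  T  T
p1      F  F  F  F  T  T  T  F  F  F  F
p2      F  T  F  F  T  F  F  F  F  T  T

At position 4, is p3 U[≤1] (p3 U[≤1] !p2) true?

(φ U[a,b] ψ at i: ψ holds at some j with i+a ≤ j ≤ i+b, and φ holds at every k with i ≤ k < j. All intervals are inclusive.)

No

Need some j in [4,5] with (p3 U[≤1] !p2), and p3 at every k in [4,j-1].
  j=4: (p3 U[≤1] !p2) — fails.
  j=5: (p3 U[≤1] !p2) holds, but p3 fails at k=4 → not this j.
No j in the window works → until fails.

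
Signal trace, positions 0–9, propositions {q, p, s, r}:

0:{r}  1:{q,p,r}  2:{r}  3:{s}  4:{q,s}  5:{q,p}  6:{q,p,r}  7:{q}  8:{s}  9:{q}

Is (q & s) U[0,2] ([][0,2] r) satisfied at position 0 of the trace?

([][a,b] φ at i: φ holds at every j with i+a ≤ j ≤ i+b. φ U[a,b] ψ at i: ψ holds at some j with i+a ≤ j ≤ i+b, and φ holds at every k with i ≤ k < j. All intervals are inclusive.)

Need some j in [0,2] with [][0,2] r, and (q & s) at every k in [0,j-1].
  j=0: [][0,2] r holds; no prefix to check → satisfied.

True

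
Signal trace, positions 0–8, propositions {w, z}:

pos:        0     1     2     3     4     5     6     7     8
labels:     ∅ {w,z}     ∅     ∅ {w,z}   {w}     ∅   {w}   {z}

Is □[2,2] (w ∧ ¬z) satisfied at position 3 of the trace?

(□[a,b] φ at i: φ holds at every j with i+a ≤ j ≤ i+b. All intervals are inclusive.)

Yes

Check (w ∧ ¬z) at every j in [5,5]:
  j=5: true
All positions satisfy it → formula holds.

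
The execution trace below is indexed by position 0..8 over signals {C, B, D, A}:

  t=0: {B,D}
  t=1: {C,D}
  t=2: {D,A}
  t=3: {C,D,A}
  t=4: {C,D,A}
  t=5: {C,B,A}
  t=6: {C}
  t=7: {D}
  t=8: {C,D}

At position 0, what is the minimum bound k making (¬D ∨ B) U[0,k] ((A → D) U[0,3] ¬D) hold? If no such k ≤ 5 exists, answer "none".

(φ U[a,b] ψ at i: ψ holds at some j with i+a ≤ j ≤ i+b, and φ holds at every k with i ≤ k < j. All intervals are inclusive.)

Need earliest j ≥ 0 with ((A → D) U[0,3] ¬D), and (¬D ∨ B) at every k in [0,j-1].
  j=0: rhs fails.
  j=1: rhs fails.
  j=2: rhs holds but lhs fails at k=1.
  j=3: rhs holds but lhs fails at k=1.
  j=4: rhs holds but lhs fails at k=1.
  j=5: rhs holds but lhs fails at k=1.
No witness within the range → none.

none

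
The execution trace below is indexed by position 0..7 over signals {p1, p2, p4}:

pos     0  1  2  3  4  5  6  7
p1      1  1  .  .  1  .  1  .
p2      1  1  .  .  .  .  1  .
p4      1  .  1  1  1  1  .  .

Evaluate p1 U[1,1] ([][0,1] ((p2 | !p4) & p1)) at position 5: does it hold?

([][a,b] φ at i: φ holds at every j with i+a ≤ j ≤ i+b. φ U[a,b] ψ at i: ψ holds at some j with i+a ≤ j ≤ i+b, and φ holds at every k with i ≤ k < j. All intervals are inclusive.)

Need some j in [6,6] with [][0,1] ((p2 | !p4) & p1), and p1 at every k in [5,j-1].
  j=6: [][0,1] ((p2 | !p4) & p1) — fails at 7.
No j in the window works → until fails.

False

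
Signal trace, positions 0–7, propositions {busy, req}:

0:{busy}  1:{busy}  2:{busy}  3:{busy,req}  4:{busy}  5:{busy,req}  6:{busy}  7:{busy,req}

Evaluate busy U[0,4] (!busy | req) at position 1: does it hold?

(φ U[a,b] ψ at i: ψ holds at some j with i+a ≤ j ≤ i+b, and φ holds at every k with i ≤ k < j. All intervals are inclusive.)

Yes

Need some j in [1,5] with (!busy | req), and busy at every k in [1,j-1].
  j=1: (!busy | req) false.
  j=2: (!busy | req) false.
  j=3: (!busy | req) holds; busy holds at every k in [1,2] → satisfied.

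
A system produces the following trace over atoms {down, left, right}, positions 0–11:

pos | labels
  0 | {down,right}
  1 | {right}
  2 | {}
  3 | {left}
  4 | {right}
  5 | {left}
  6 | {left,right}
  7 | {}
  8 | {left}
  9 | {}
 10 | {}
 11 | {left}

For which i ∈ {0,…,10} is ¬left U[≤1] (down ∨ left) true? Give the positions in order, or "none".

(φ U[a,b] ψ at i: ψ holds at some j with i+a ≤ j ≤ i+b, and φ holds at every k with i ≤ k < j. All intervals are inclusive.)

0, 2, 3, 4, 5, 6, 7, 8, 10

Evaluate at each i in [0,10]:
  i=0: ✓ (rhs at j=0)
  i=1: ✗ (no rhs in [1,2])
  i=2: ✓ (rhs at j=3; lhs holds on [2,2])
  i=3: ✓ (rhs at j=3)
  i=4: ✓ (rhs at j=5; lhs holds on [4,4])
  i=5: ✓ (rhs at j=5)
  i=6: ✓ (rhs at j=6)
  i=7: ✓ (rhs at j=8; lhs holds on [7,7])
  i=8: ✓ (rhs at j=8)
  i=9: ✗ (no rhs in [9,10])
  i=10: ✓ (rhs at j=11; lhs holds on [10,10])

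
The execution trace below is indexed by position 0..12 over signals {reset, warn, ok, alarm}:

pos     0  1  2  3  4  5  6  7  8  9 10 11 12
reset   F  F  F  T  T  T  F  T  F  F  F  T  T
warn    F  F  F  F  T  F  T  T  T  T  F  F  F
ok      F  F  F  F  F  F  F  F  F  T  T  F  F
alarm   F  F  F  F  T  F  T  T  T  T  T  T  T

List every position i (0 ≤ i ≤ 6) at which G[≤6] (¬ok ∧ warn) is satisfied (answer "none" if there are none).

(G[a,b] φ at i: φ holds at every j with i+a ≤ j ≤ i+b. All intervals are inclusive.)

Evaluate at each i in [0,6]:
  i=0: ✗ (fails at j=0)
  i=1: ✗ (fails at j=1)
  i=2: ✗ (fails at j=2)
  i=3: ✗ (fails at j=3)
  i=4: ✗ (fails at j=5)
  i=5: ✗ (fails at j=5)
  i=6: ✗ (fails at j=9)

none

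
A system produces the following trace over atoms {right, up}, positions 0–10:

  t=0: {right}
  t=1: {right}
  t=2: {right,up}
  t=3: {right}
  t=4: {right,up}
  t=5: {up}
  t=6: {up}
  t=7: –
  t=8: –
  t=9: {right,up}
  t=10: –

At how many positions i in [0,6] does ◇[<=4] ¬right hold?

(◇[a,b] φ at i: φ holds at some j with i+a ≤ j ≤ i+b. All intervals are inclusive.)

6

Evaluate at each i in [0,6]:
  i=0: ✗ (none in [0,4])
  i=1: ✓ (witness j=5)
  i=2: ✓ (witness j=5)
  i=3: ✓ (witness j=5)
  i=4: ✓ (witness j=5)
  i=5: ✓ (witness j=5)
  i=6: ✓ (witness j=6)
Positions where it holds: {1, 2, 3, 4, 5, 6} → 6.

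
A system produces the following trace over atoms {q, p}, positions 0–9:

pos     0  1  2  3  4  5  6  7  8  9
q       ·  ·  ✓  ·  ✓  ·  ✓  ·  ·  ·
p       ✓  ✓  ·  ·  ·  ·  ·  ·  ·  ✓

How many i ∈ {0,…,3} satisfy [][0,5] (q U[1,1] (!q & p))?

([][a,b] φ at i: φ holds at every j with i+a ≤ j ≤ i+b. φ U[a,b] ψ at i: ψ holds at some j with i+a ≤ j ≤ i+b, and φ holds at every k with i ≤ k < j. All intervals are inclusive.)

Evaluate at each i in [0,3]:
  i=0: ✗ (fails at j=0)
  i=1: ✗ (fails at j=1)
  i=2: ✗ (fails at j=2)
  i=3: ✗ (fails at j=3)
Positions where it holds: {} → 0.

0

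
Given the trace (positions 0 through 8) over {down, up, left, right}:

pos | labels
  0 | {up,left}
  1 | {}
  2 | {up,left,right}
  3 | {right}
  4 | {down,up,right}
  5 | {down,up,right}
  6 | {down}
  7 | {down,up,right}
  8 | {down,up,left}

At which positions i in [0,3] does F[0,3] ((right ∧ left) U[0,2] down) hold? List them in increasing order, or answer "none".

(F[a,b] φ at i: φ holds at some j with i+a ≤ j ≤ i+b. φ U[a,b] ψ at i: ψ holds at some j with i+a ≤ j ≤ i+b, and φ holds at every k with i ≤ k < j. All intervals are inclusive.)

1, 2, 3

Evaluate at each i in [0,3]:
  i=0: ✗ (none in [0,3])
  i=1: ✓ (witness j=4)
  i=2: ✓ (witness j=4)
  i=3: ✓ (witness j=4)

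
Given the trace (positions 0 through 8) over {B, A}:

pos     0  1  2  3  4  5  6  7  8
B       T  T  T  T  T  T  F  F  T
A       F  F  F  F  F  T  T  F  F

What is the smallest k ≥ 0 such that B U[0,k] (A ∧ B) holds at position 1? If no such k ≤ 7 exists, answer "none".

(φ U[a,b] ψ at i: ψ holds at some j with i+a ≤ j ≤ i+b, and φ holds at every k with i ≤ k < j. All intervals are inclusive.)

4

Need earliest j ≥ 1 with (A ∧ B), and B at every k in [1,j-1].
  j=1: rhs fails.
  j=2: rhs fails.
  j=3: rhs fails.
  j=4: rhs fails.
  j=5: rhs holds; lhs holds on [1,4]. k = 4.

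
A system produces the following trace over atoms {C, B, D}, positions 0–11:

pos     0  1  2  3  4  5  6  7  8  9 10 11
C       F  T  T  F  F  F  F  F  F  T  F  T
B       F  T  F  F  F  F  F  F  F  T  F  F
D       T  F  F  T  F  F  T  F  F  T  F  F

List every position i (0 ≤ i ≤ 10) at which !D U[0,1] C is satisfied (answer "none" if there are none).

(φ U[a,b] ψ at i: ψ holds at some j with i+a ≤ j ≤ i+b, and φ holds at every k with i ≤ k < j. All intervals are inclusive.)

Evaluate at each i in [0,10]:
  i=0: ✗ (lhs fails at k=0 before rhs at j=1)
  i=1: ✓ (rhs at j=1)
  i=2: ✓ (rhs at j=2)
  i=3: ✗ (no rhs in [3,4])
  i=4: ✗ (no rhs in [4,5])
  i=5: ✗ (no rhs in [5,6])
  i=6: ✗ (no rhs in [6,7])
  i=7: ✗ (no rhs in [7,8])
  i=8: ✓ (rhs at j=9; lhs holds on [8,8])
  i=9: ✓ (rhs at j=9)
  i=10: ✓ (rhs at j=11; lhs holds on [10,10])

1, 2, 8, 9, 10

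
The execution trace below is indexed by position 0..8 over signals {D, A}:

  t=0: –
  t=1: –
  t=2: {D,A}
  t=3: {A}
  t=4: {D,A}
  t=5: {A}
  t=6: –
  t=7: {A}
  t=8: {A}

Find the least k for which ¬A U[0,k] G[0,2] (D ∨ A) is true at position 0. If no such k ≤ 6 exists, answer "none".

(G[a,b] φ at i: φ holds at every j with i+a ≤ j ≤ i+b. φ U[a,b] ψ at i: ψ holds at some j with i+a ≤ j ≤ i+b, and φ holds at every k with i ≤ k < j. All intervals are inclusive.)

2

Need earliest j ≥ 0 with G[0,2] (D ∨ A), and ¬A at every k in [0,j-1].
  j=0: rhs fails.
  j=1: rhs fails.
  j=2: rhs holds; lhs holds on [0,1]. k = 2.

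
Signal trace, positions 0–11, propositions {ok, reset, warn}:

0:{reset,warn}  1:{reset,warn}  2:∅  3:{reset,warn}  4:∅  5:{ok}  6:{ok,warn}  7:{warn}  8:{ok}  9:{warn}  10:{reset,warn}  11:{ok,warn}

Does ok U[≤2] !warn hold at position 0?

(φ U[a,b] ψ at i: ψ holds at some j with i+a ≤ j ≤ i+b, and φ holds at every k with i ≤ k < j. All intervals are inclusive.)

False

Need some j in [0,2] with !warn, and ok at every k in [0,j-1].
  j=0: !warn false.
  j=1: !warn false.
  j=2: !warn holds, but ok fails at k=0 → not this j.
No j in the window works → until fails.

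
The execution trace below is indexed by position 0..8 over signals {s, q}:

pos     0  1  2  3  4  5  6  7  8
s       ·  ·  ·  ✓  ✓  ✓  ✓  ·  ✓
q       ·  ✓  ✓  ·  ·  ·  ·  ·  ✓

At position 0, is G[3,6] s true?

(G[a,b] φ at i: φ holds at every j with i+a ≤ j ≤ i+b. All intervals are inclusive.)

Holds

Check s at every j in [3,6]:
  j=3: true
  j=4: true
  j=5: true
  j=6: true
All positions satisfy it → formula holds.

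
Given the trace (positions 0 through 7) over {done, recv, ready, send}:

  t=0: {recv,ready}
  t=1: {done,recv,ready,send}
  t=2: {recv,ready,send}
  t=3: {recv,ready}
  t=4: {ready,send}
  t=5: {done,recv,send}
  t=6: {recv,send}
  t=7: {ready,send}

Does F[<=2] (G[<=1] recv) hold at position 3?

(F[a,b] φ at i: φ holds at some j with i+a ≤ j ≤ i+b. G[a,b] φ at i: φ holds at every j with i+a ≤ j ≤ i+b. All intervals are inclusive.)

Check G[<=1] recv at each j in [3,5]:
  j=3: fails at 4
  j=4: fails at 4
  j=5: holds on [5,6]
Found at j=5 → formula holds.

True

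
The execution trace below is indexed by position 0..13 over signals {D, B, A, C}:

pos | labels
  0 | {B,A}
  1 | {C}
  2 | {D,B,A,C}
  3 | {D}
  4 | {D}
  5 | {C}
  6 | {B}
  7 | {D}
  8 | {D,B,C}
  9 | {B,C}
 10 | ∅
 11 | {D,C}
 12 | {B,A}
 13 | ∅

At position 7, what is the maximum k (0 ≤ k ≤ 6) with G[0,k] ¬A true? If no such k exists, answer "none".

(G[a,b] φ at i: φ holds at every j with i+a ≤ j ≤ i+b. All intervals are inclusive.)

¬A must hold from j=7 onward; find where it first fails.
  j=7: holds
  j=8: holds
  j=9: holds
  j=10: holds
  j=11: holds
  j=12: fails
Holds on [7,11], so largest k = 4.

4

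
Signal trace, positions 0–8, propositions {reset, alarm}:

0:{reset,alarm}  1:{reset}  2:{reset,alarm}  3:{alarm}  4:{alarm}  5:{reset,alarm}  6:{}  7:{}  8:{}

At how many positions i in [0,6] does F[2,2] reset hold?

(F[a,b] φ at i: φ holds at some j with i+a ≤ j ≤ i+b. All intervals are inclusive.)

2

Evaluate at each i in [0,6]:
  i=0: ✓ (witness j=2)
  i=1: ✗ (none in [3,3])
  i=2: ✗ (none in [4,4])
  i=3: ✓ (witness j=5)
  i=4: ✗ (none in [6,6])
  i=5: ✗ (none in [7,7])
  i=6: ✗ (none in [8,8])
Positions where it holds: {0, 3} → 2.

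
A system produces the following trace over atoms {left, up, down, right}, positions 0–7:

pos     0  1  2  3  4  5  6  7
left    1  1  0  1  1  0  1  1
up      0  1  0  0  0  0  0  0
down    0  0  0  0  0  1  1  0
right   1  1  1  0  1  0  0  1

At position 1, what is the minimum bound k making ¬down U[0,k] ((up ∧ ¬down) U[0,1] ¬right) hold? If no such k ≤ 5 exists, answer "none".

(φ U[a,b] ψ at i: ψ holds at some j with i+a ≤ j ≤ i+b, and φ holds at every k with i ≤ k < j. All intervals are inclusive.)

Need earliest j ≥ 1 with ((up ∧ ¬down) U[0,1] ¬right), and ¬down at every k in [1,j-1].
  j=1: rhs fails.
  j=2: rhs fails.
  j=3: rhs holds; lhs holds on [1,2]. k = 2.

2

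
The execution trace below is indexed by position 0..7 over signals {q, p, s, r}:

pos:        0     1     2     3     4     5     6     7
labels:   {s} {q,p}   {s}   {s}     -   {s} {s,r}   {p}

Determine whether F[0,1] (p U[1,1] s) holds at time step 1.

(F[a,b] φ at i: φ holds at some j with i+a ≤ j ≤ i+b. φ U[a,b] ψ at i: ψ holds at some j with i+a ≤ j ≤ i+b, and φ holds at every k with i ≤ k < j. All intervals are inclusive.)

True

Check (p U[1,1] s) at each j in [1,2]:
  j=1: holds
  j=2: fails
Found at j=1 → formula holds.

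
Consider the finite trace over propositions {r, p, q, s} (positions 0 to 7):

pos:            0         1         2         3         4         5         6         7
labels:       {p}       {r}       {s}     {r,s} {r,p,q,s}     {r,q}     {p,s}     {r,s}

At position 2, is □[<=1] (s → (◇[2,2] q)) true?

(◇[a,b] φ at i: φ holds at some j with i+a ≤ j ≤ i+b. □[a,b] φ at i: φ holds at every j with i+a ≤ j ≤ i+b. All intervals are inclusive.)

Check (s → (◇[2,2] q)) at every j in [2,3]:
  j=2: antecedent true; consequent holds (witness at 4) → ✓
  j=3: antecedent true; consequent holds (witness at 5) → ✓
All positions satisfy it → formula holds.

Holds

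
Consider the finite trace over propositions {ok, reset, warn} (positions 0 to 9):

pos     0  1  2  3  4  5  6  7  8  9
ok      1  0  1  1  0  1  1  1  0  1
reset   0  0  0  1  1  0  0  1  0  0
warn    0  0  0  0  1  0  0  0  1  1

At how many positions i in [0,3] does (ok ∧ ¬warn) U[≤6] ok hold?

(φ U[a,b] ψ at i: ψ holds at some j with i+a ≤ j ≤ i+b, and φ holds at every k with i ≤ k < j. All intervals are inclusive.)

3

Evaluate at each i in [0,3]:
  i=0: ✓ (rhs at j=0)
  i=1: ✗ (lhs fails at k=1 before rhs at j=2)
  i=2: ✓ (rhs at j=2)
  i=3: ✓ (rhs at j=3)
Positions where it holds: {0, 2, 3} → 3.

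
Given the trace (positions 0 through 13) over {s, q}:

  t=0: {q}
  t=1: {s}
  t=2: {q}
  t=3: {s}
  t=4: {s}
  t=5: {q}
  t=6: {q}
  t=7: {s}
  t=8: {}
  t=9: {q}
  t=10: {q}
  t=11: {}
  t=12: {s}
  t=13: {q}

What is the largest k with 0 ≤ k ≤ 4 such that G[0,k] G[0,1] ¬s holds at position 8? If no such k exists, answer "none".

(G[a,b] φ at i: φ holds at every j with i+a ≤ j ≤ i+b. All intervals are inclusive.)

2

G[0,1] ¬s must hold from j=8 onward; find where it first fails.
  j=8: holds
  j=9: holds
  j=10: holds
  j=11: fails
Holds on [8,10], so largest k = 2.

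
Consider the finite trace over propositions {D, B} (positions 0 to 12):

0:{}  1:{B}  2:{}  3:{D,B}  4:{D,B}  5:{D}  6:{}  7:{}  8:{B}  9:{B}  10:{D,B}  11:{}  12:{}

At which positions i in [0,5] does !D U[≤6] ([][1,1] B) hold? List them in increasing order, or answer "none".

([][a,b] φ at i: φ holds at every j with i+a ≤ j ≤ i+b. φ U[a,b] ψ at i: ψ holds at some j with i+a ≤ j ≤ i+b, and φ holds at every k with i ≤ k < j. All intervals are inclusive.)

Evaluate at each i in [0,5]:
  i=0: ✓ (rhs at j=0)
  i=1: ✓ (rhs at j=2; lhs holds on [1,1])
  i=2: ✓ (rhs at j=2)
  i=3: ✓ (rhs at j=3)
  i=4: ✗ (lhs fails at k=4 before rhs at j=7)
  i=5: ✗ (lhs fails at k=5 before rhs at j=7)

0, 1, 2, 3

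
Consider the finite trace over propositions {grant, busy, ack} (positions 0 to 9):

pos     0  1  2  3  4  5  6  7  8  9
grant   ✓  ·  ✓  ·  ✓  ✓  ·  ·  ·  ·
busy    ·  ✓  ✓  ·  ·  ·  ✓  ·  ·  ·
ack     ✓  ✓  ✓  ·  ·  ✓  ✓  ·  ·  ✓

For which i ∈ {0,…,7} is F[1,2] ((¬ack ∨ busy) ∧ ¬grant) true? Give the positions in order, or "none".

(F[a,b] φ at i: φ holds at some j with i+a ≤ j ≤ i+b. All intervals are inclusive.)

Evaluate at each i in [0,7]:
  i=0: ✓ (witness j=1)
  i=1: ✓ (witness j=3)
  i=2: ✓ (witness j=3)
  i=3: ✗ (none in [4,5])
  i=4: ✓ (witness j=6)
  i=5: ✓ (witness j=6)
  i=6: ✓ (witness j=7)
  i=7: ✓ (witness j=8)

0, 1, 2, 4, 5, 6, 7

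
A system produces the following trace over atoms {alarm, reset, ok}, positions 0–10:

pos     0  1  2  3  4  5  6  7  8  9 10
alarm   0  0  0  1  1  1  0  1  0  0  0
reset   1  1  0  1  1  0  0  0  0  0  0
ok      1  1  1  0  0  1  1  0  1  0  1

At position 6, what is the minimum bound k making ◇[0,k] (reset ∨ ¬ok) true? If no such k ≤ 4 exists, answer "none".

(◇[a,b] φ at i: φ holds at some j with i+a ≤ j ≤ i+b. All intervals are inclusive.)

Scan j = 6,7,… for (reset ∨ ¬ok):
  j=6: fails
  j=7: holds
First hit at j=7, so smallest k = 7-6 = 1.

1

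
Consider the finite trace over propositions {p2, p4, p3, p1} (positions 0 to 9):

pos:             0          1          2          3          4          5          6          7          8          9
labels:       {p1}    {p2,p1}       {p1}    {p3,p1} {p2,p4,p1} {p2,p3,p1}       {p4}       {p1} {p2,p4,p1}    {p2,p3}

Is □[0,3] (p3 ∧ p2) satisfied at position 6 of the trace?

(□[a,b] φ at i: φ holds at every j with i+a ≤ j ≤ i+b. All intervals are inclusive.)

Does not hold

Check (p3 ∧ p2) at every j in [6,9]:
  j=6: false
  j=7: false
  j=8: false
  j=9: true
Fails at j=6 → formula fails.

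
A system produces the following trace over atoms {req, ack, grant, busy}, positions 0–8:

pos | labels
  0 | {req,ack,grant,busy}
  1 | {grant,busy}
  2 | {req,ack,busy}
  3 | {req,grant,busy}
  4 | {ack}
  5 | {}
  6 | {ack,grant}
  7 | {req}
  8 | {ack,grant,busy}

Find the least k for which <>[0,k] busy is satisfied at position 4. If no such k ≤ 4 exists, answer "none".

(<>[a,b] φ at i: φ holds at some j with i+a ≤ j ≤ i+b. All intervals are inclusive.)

4

Scan j = 4,5,… for busy:
  j=4: fails
  j=5: fails
  j=6: fails
  j=7: fails
  j=8: holds
First hit at j=8, so smallest k = 8-4 = 4.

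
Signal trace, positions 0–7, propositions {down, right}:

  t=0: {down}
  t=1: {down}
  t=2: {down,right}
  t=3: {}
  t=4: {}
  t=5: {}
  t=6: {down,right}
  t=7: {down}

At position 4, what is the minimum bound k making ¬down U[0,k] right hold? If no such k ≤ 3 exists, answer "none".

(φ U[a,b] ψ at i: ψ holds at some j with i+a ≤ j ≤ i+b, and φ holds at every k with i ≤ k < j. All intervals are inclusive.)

Need earliest j ≥ 4 with right, and ¬down at every k in [4,j-1].
  j=4: rhs fails.
  j=5: rhs fails.
  j=6: rhs holds; lhs holds on [4,5]. k = 2.

2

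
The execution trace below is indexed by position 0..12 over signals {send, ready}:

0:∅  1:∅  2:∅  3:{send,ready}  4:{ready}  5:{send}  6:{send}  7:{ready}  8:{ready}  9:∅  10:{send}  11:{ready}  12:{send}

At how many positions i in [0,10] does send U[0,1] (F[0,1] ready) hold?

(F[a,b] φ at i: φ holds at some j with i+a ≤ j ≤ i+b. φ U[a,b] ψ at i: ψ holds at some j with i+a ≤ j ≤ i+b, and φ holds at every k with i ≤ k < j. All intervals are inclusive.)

8

Evaluate at each i in [0,10]:
  i=0: ✗ (no rhs in [0,1])
  i=1: ✗ (lhs fails at k=1 before rhs at j=2)
  i=2: ✓ (rhs at j=2)
  i=3: ✓ (rhs at j=3)
  i=4: ✓ (rhs at j=4)
  i=5: ✓ (rhs at j=6; lhs holds on [5,5])
  i=6: ✓ (rhs at j=6)
  i=7: ✓ (rhs at j=7)
  i=8: ✓ (rhs at j=8)
  i=9: ✗ (lhs fails at k=9 before rhs at j=10)
  i=10: ✓ (rhs at j=10)
Positions where it holds: {2, 3, 4, 5, 6, 7, 8, 10} → 8.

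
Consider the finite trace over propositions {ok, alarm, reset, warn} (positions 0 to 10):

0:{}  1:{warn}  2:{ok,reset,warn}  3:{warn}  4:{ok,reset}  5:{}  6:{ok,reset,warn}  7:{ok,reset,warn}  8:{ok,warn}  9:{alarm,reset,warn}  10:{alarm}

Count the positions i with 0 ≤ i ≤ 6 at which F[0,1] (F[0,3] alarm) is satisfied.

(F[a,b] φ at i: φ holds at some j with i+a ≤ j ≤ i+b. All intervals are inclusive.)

Evaluate at each i in [0,6]:
  i=0: ✗ (none in [0,1])
  i=1: ✗ (none in [1,2])
  i=2: ✗ (none in [2,3])
  i=3: ✗ (none in [3,4])
  i=4: ✗ (none in [4,5])
  i=5: ✓ (witness j=6)
  i=6: ✓ (witness j=6)
Positions where it holds: {5, 6} → 2.

2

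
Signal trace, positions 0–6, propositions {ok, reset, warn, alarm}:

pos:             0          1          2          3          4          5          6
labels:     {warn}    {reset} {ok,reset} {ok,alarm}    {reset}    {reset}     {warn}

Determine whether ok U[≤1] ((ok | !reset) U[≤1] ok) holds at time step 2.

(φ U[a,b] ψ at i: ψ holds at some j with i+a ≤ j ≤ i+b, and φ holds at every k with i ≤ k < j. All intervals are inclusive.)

True

Need some j in [2,3] with ((ok | !reset) U[≤1] ok), and ok at every k in [2,j-1].
  j=2: ((ok | !reset) U[≤1] ok) holds; no prefix to check → satisfied.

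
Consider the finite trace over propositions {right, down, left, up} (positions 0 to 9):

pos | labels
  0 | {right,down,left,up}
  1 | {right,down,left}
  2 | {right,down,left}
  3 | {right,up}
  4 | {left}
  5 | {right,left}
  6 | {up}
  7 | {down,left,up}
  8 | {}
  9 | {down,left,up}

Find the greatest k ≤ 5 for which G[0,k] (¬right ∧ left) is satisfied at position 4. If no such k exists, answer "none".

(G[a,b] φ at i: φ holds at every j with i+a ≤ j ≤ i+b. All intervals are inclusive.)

(¬right ∧ left) must hold from j=4 onward; find where it first fails.
  j=4: holds
  j=5: fails
Holds on [4,4], so largest k = 0.

0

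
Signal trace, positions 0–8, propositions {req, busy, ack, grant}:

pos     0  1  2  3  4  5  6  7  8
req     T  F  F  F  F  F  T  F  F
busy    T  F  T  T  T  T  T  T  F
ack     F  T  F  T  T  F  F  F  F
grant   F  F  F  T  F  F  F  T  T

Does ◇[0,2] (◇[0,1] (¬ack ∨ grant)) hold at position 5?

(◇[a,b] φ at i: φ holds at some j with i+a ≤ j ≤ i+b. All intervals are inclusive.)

Holds

Check ◇[0,1] (¬ack ∨ grant) at each j in [5,7]:
  j=5: holds (witness at 5)
  j=6: holds (witness at 6)
  j=7: holds (witness at 7)
Found at j=5 → formula holds.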